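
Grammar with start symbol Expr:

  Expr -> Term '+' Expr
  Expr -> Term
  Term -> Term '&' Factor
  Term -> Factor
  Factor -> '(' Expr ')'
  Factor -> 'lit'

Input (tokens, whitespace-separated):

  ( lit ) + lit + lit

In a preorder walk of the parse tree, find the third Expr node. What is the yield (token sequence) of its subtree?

[Expr [Term [Factor ( [Expr [Term [Factor lit]]] )]] + [Expr [Term [Factor lit]] + [Expr [Term [Factor lit]]]]]

lit + lit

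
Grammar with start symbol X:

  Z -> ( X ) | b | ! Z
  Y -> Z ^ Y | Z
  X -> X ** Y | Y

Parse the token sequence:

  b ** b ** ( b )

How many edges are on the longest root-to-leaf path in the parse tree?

6

[X [X [X [Y [Z b]]] ** [Y [Z b]]] ** [Y [Z ( [X [Y [Z b]]] )]]]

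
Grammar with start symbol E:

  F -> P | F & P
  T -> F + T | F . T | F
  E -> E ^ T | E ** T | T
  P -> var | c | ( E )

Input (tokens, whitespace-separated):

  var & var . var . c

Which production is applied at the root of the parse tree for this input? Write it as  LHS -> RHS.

[E [T [F [F [P var]] & [P var]] . [T [F [P var]] . [T [F [P c]]]]]]

E -> T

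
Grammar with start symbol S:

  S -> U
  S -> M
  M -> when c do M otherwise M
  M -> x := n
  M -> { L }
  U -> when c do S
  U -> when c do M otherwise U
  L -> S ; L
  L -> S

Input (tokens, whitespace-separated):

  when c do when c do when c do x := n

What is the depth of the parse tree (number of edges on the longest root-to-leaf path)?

[S [U when c do [S [U when c do [S [U when c do [S [M x := n]]]]]]]]

8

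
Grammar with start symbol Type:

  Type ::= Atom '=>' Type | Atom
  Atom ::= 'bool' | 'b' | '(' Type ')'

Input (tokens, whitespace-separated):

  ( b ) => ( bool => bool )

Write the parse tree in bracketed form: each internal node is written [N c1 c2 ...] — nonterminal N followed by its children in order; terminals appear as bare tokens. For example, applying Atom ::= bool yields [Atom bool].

Type
Atom => Type
( Type ) => Type
( Atom ) => Type
( b ) => Type
( b ) => Atom
( b ) => ( Type )
( b ) => ( Atom => Type )
( b ) => ( bool => Type )
( b ) => ( bool => Atom )
( b ) => ( bool => bool )

[Type [Atom ( [Type [Atom b]] )] => [Type [Atom ( [Type [Atom bool] => [Type [Atom bool]]] )]]]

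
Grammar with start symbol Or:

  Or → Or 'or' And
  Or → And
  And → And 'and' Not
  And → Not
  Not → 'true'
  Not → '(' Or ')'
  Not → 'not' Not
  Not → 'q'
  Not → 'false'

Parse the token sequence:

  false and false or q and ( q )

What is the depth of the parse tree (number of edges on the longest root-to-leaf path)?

[Or [Or [And [And [Not false]] and [Not false]]] or [And [And [Not q]] and [Not ( [Or [And [Not q]]] )]]]

6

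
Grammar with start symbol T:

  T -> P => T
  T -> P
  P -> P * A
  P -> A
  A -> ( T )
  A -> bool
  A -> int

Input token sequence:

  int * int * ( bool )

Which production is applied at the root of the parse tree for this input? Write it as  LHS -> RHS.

T -> P

[T [P [P [P [A int]] * [A int]] * [A ( [T [P [A bool]]] )]]]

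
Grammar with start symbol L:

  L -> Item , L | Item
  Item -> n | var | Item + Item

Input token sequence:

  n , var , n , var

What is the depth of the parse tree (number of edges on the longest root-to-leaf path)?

[L [Item n] , [L [Item var] , [L [Item n] , [L [Item var]]]]]

5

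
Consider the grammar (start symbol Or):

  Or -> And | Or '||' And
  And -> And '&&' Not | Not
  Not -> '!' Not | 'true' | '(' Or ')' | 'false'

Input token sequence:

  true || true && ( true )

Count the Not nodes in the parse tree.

4

[Or [Or [And [Not true]]] || [And [And [Not true]] && [Not ( [Or [And [Not true]]] )]]]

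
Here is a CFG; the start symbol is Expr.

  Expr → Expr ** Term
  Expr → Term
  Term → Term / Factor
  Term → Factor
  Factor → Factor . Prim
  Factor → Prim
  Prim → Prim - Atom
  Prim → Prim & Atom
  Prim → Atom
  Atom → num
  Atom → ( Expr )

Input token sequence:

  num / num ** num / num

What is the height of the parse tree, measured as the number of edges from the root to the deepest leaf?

7

[Expr [Expr [Term [Term [Factor [Prim [Atom num]]]] / [Factor [Prim [Atom num]]]]] ** [Term [Term [Factor [Prim [Atom num]]]] / [Factor [Prim [Atom num]]]]]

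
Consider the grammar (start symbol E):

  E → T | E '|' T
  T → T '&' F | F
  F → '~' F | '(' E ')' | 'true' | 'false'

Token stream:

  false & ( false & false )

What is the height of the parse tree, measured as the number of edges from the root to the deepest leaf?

[E [T [T [F false]] & [F ( [E [T [T [F false]] & [F false]]] )]]]

7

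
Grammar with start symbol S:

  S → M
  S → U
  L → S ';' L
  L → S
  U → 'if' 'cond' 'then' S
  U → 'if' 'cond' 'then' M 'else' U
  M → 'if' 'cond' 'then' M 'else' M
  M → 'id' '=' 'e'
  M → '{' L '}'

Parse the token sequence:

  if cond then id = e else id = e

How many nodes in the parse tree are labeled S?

[S [M if cond then [M id = e] else [M id = e]]]

1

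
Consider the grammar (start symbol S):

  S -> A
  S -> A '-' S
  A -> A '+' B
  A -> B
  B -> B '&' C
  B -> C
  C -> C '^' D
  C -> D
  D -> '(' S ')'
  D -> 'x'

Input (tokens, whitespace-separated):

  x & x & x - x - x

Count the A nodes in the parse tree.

[S [A [B [B [B [C [D x]]] & [C [D x]]] & [C [D x]]]] - [S [A [B [C [D x]]]] - [S [A [B [C [D x]]]]]]]

3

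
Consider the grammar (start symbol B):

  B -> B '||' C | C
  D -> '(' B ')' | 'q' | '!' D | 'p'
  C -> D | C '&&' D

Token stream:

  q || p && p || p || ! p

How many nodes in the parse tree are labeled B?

[B [B [B [B [C [D q]]] || [C [C [D p]] && [D p]]] || [C [D p]]] || [C [D ! [D p]]]]

4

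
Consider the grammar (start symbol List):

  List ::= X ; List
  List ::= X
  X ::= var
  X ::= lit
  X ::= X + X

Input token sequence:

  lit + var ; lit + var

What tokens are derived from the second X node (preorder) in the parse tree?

[List [X [X lit] + [X var]] ; [List [X [X lit] + [X var]]]]

lit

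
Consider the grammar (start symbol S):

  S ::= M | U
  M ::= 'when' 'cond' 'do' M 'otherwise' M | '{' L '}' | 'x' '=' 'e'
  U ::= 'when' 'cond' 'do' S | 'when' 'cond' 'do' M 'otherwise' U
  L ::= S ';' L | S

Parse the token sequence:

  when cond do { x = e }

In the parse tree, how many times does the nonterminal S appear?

3

[S [U when cond do [S [M { [L [S [M x = e]]] }]]]]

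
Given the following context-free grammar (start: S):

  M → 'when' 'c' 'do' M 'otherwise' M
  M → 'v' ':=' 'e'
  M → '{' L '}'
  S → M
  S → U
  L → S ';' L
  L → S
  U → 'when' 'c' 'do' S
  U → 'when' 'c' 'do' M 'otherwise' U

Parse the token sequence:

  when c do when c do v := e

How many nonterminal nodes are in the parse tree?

[S [U when c do [S [U when c do [S [M v := e]]]]]]

6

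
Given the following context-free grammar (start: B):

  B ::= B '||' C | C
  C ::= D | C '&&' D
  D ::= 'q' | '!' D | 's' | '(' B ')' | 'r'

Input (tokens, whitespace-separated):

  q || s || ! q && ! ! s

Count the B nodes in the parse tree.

[B [B [B [C [D q]]] || [C [D s]]] || [C [C [D ! [D q]]] && [D ! [D ! [D s]]]]]

3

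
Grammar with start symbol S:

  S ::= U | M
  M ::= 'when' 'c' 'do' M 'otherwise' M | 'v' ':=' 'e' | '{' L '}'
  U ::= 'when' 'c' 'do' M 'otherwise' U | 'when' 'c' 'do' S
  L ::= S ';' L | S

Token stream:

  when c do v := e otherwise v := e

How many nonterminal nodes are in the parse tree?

4

[S [M when c do [M v := e] otherwise [M v := e]]]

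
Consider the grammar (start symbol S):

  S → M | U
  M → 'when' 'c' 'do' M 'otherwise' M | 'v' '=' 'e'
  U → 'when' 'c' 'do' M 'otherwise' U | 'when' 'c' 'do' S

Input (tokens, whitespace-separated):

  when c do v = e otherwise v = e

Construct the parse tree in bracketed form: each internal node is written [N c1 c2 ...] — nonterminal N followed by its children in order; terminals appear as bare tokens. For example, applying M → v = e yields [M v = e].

[S [M when c do [M v = e] otherwise [M v = e]]]

S
M
when c do M otherwise M
when c do v = e otherwise M
when c do v = e otherwise v = e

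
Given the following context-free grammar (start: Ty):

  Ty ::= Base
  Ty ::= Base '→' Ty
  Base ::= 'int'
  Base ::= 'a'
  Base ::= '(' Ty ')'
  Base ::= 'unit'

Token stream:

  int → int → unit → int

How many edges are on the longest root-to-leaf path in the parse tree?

[Ty [Base int] → [Ty [Base int] → [Ty [Base unit] → [Ty [Base int]]]]]

5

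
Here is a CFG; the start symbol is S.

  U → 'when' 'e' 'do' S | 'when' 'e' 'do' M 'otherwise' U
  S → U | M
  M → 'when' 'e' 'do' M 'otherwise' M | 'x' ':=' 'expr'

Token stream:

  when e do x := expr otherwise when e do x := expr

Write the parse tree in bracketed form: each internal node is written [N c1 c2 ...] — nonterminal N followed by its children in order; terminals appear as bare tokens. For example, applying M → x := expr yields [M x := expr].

S
U
when e do M otherwise U
when e do x := expr otherwise U
when e do x := expr otherwise when e do S
when e do x := expr otherwise when e do M
when e do x := expr otherwise when e do x := expr

[S [U when e do [M x := expr] otherwise [U when e do [S [M x := expr]]]]]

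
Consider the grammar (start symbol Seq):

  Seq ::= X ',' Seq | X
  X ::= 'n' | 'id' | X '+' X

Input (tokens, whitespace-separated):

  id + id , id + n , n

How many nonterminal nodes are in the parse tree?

10

[Seq [X [X id] + [X id]] , [Seq [X [X id] + [X n]] , [Seq [X n]]]]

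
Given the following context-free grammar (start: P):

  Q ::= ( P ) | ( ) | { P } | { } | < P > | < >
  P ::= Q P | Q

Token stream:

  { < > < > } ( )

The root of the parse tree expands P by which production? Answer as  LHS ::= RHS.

[P [Q { [P [Q < >] [P [Q < >]]] }] [P [Q ( )]]]

P ::= Q P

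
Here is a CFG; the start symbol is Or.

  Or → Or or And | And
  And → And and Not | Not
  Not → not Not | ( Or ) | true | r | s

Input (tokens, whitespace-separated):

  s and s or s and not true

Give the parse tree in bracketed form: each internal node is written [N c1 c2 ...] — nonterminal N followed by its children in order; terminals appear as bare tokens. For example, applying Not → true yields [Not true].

Or
Or or And
And or And
And and Not or And
Not and Not or And
s and Not or And
s and s or And
s and s or And and Not
s and s or Not and Not
s and s or s and Not
s and s or s and not Not
s and s or s and not true

[Or [Or [And [And [Not s]] and [Not s]]] or [And [And [Not s]] and [Not not [Not true]]]]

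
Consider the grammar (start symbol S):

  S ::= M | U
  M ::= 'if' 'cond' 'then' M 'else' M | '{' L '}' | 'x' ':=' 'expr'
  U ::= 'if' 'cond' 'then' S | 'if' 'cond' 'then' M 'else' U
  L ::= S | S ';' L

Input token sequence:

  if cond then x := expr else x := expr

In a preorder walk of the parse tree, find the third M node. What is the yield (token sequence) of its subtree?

[S [M if cond then [M x := expr] else [M x := expr]]]

x := expr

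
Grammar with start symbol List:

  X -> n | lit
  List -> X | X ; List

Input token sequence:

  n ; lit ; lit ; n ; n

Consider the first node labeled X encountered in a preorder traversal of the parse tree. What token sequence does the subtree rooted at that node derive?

n

[List [X n] ; [List [X lit] ; [List [X lit] ; [List [X n] ; [List [X n]]]]]]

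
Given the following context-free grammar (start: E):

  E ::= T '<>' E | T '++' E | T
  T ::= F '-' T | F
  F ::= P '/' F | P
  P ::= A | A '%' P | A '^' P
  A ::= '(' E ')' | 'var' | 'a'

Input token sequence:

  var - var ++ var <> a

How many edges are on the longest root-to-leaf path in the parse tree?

7

[E [T [F [P [A var]]] - [T [F [P [A var]]]]] ++ [E [T [F [P [A var]]]] <> [E [T [F [P [A a]]]]]]]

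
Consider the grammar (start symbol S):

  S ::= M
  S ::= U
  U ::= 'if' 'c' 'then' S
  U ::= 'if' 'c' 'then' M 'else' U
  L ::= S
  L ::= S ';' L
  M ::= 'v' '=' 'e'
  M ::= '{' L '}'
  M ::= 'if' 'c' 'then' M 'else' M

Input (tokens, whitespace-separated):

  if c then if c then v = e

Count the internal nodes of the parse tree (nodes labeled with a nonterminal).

[S [U if c then [S [U if c then [S [M v = e]]]]]]

6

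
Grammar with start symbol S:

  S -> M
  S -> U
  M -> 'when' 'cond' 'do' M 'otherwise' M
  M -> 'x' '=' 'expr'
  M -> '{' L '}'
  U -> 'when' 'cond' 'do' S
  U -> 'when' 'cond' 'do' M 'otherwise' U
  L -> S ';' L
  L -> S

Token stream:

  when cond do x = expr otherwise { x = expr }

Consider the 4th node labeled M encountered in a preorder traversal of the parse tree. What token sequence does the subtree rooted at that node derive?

[S [M when cond do [M x = expr] otherwise [M { [L [S [M x = expr]]] }]]]

x = expr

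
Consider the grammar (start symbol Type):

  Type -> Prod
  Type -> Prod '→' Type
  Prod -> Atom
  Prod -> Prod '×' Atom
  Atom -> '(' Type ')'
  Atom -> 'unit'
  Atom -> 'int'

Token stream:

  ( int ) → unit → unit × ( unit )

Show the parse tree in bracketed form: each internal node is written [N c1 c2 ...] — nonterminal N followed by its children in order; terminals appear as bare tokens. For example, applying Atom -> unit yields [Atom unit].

Type
Prod → Type
Atom → Type
( Type ) → Type
( Prod ) → Type
( Atom ) → Type
( int ) → Type
( int ) → Prod → Type
( int ) → Atom → Type
( int ) → unit → Type
( int ) → unit → Prod
( int ) → unit → Prod × Atom
( int ) → unit → Atom × Atom
( int ) → unit → unit × Atom
( int ) → unit → unit × ( Type )
( int ) → unit → unit × ( Prod )
( int ) → unit → unit × ( Atom )
( int ) → unit → unit × ( unit )

[Type [Prod [Atom ( [Type [Prod [Atom int]]] )]] → [Type [Prod [Atom unit]] → [Type [Prod [Prod [Atom unit]] × [Atom ( [Type [Prod [Atom unit]]] )]]]]]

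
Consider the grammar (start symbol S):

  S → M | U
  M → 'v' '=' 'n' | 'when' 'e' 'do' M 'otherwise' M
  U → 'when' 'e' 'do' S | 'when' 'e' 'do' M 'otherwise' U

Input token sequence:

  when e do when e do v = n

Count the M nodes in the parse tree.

1

[S [U when e do [S [U when e do [S [M v = n]]]]]]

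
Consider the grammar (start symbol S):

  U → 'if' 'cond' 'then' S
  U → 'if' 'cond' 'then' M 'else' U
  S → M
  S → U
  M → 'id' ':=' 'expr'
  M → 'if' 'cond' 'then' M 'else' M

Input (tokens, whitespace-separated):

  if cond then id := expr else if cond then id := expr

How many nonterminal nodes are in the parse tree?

[S [U if cond then [M id := expr] else [U if cond then [S [M id := expr]]]]]

6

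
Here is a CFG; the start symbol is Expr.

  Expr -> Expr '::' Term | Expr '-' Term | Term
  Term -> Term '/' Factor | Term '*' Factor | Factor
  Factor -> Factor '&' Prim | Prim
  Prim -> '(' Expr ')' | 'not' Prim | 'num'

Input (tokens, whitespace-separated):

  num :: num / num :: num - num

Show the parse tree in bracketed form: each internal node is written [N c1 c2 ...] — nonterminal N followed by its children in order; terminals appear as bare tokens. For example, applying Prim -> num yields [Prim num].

[Expr [Expr [Expr [Expr [Term [Factor [Prim num]]]] :: [Term [Term [Factor [Prim num]]] / [Factor [Prim num]]]] :: [Term [Factor [Prim num]]]] - [Term [Factor [Prim num]]]]

Expr
Expr - Term
Expr :: Term - Term
Expr :: Term :: Term - Term
Term :: Term :: Term - Term
Factor :: Term :: Term - Term
Prim :: Term :: Term - Term
num :: Term :: Term - Term
num :: Term / Factor :: Term - Term
num :: Factor / Factor :: Term - Term
num :: Prim / Factor :: Term - Term
num :: num / Factor :: Term - Term
num :: num / Prim :: Term - Term
num :: num / num :: Term - Term
num :: num / num :: Factor - Term
num :: num / num :: Prim - Term
num :: num / num :: num - Term
num :: num / num :: num - Factor
num :: num / num :: num - Prim
num :: num / num :: num - num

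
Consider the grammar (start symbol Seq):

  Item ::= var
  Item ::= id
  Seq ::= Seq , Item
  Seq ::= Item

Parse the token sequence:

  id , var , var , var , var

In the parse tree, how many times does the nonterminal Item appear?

5

[Seq [Seq [Seq [Seq [Seq [Item id]] , [Item var]] , [Item var]] , [Item var]] , [Item var]]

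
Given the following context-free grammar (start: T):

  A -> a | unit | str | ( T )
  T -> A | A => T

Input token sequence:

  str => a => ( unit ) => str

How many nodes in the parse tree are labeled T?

5

[T [A str] => [T [A a] => [T [A ( [T [A unit]] )] => [T [A str]]]]]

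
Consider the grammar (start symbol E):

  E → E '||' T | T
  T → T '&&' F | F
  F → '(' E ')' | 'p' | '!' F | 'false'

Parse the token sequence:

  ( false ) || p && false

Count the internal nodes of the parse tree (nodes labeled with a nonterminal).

[E [E [T [F ( [E [T [F false]]] )]]] || [T [T [F p]] && [F false]]]

11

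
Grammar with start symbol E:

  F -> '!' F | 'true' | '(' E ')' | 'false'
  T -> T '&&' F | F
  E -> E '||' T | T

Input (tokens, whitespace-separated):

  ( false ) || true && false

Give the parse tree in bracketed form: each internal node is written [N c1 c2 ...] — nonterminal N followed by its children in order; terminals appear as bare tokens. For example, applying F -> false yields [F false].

E
E || T
T || T
F || T
( E ) || T
( T ) || T
( F ) || T
( false ) || T
( false ) || T && F
( false ) || F && F
( false ) || true && F
( false ) || true && false

[E [E [T [F ( [E [T [F false]]] )]]] || [T [T [F true]] && [F false]]]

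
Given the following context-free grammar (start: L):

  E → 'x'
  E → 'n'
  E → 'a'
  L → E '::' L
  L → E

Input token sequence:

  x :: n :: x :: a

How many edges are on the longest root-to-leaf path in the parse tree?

[L [E x] :: [L [E n] :: [L [E x] :: [L [E a]]]]]

5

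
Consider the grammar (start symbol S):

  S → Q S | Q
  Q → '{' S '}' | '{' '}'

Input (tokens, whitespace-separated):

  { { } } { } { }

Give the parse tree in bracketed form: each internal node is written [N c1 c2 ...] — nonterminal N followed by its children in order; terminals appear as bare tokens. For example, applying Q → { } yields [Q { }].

[S [Q { [S [Q { }]] }] [S [Q { }] [S [Q { }]]]]

S
Q S
{ S } S
{ Q } S
{ { } } S
{ { } } Q S
{ { } } { } S
{ { } } { } Q
{ { } } { } { }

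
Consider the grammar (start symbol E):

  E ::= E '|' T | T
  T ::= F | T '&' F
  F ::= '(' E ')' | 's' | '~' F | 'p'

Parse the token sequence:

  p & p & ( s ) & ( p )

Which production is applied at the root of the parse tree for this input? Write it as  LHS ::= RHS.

[E [T [T [T [T [F p]] & [F p]] & [F ( [E [T [F s]]] )]] & [F ( [E [T [F p]]] )]]]

E ::= T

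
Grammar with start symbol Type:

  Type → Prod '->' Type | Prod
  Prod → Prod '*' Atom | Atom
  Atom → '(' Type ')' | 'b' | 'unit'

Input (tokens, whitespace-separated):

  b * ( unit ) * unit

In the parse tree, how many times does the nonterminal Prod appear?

4

[Type [Prod [Prod [Prod [Atom b]] * [Atom ( [Type [Prod [Atom unit]]] )]] * [Atom unit]]]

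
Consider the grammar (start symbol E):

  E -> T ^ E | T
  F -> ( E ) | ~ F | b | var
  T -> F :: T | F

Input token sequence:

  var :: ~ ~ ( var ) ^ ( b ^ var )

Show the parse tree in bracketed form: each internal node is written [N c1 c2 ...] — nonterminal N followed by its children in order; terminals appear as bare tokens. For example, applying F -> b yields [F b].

[E [T [F var] :: [T [F ~ [F ~ [F ( [E [T [F var]]] )]]]]] ^ [E [T [F ( [E [T [F b]] ^ [E [T [F var]]]] )]]]]

E
T ^ E
F :: T ^ E
var :: T ^ E
var :: F ^ E
var :: ~ F ^ E
var :: ~ ~ F ^ E
var :: ~ ~ ( E ) ^ E
var :: ~ ~ ( T ) ^ E
var :: ~ ~ ( F ) ^ E
var :: ~ ~ ( var ) ^ E
var :: ~ ~ ( var ) ^ T
var :: ~ ~ ( var ) ^ F
var :: ~ ~ ( var ) ^ ( E )
var :: ~ ~ ( var ) ^ ( T ^ E )
var :: ~ ~ ( var ) ^ ( F ^ E )
var :: ~ ~ ( var ) ^ ( b ^ E )
var :: ~ ~ ( var ) ^ ( b ^ T )
var :: ~ ~ ( var ) ^ ( b ^ F )
var :: ~ ~ ( var ) ^ ( b ^ var )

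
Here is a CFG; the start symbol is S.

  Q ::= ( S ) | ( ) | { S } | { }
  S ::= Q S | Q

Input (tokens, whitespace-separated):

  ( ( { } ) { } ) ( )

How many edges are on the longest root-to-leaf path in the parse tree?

[S [Q ( [S [Q ( [S [Q { }]] )] [S [Q { }]]] )] [S [Q ( )]]]

6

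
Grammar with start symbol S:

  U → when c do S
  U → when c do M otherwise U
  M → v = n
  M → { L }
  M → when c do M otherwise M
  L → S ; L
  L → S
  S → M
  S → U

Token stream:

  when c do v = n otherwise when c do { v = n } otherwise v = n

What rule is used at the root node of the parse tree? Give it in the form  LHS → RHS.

S → M

[S [M when c do [M v = n] otherwise [M when c do [M { [L [S [M v = n]]] }] otherwise [M v = n]]]]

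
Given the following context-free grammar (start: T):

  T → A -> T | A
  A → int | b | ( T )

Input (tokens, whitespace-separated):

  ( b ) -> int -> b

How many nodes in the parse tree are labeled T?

4

[T [A ( [T [A b]] )] -> [T [A int] -> [T [A b]]]]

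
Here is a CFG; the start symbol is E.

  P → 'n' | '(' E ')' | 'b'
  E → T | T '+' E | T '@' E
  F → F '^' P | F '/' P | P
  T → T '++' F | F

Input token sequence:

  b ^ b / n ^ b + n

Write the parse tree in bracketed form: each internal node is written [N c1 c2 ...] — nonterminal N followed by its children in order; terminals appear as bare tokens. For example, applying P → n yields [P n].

E
T + E
F + E
F ^ P + E
F / P ^ P + E
F ^ P / P ^ P + E
P ^ P / P ^ P + E
b ^ P / P ^ P + E
b ^ b / P ^ P + E
b ^ b / n ^ P + E
b ^ b / n ^ b + E
b ^ b / n ^ b + T
b ^ b / n ^ b + F
b ^ b / n ^ b + P
b ^ b / n ^ b + n

[E [T [F [F [F [F [P b]] ^ [P b]] / [P n]] ^ [P b]]] + [E [T [F [P n]]]]]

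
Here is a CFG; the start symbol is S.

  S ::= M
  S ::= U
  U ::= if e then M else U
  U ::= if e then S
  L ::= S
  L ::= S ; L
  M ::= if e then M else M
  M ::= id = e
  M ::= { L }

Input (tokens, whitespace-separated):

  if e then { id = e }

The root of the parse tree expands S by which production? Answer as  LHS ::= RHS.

[S [U if e then [S [M { [L [S [M id = e]]] }]]]]

S ::= U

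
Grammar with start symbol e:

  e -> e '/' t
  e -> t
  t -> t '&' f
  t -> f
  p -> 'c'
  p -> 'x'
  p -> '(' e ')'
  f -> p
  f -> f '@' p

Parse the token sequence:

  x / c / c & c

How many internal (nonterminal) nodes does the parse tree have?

15

[e [e [e [t [f [p x]]]] / [t [f [p c]]]] / [t [t [f [p c]]] & [f [p c]]]]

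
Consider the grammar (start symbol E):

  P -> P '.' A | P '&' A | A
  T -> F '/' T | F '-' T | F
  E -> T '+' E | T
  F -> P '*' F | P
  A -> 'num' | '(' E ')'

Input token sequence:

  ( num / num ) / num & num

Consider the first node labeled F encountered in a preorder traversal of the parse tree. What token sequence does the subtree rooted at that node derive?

[E [T [F [P [A ( [E [T [F [P [A num]]] / [T [F [P [A num]]]]]] )]]] / [T [F [P [P [A num]] & [A num]]]]]]

( num / num )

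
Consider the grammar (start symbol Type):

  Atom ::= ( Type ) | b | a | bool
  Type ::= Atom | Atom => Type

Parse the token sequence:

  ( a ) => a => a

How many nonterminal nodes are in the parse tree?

8

[Type [Atom ( [Type [Atom a]] )] => [Type [Atom a] => [Type [Atom a]]]]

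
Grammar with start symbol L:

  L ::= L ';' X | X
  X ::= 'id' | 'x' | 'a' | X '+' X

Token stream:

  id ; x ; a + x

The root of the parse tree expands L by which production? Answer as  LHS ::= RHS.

[L [L [L [X id]] ; [X x]] ; [X [X a] + [X x]]]

L ::= L ';' X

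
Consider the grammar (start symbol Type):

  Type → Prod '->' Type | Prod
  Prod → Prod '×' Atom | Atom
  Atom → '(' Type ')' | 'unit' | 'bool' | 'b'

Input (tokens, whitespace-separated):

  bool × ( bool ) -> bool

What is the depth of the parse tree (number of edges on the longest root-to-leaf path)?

6

[Type [Prod [Prod [Atom bool]] × [Atom ( [Type [Prod [Atom bool]]] )]] -> [Type [Prod [Atom bool]]]]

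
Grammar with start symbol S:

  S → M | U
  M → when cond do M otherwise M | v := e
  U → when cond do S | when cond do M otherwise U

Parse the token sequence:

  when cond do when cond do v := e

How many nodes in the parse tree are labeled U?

2

[S [U when cond do [S [U when cond do [S [M v := e]]]]]]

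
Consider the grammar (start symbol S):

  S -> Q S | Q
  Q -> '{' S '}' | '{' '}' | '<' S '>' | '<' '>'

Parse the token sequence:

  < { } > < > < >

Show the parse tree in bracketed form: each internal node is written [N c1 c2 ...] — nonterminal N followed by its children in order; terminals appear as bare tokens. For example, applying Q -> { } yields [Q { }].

[S [Q < [S [Q { }]] >] [S [Q < >] [S [Q < >]]]]

S
Q S
< S > S
< Q > S
< { } > S
< { } > Q S
< { } > < > S
< { } > < > Q
< { } > < > < >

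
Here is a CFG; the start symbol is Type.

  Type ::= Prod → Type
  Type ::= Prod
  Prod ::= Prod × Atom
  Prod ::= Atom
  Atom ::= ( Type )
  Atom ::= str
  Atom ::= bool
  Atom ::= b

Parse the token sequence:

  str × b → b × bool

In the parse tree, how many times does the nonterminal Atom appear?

[Type [Prod [Prod [Atom str]] × [Atom b]] → [Type [Prod [Prod [Atom b]] × [Atom bool]]]]

4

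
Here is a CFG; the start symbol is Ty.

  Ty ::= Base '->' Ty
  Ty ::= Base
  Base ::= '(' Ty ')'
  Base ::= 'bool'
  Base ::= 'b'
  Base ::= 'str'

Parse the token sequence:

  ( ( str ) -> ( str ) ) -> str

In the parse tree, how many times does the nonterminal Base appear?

6

[Ty [Base ( [Ty [Base ( [Ty [Base str]] )] -> [Ty [Base ( [Ty [Base str]] )]]] )] -> [Ty [Base str]]]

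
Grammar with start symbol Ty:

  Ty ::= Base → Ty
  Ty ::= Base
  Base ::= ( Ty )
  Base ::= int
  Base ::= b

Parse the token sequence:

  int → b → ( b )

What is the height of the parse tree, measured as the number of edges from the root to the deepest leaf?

6

[Ty [Base int] → [Ty [Base b] → [Ty [Base ( [Ty [Base b]] )]]]]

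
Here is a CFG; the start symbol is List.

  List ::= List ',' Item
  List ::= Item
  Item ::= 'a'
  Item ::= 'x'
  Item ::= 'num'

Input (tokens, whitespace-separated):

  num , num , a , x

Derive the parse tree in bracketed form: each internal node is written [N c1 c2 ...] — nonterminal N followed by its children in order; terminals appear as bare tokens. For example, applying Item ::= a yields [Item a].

List
List , Item
List , Item , Item
List , Item , Item , Item
Item , Item , Item , Item
num , Item , Item , Item
num , num , Item , Item
num , num , a , Item
num , num , a , x

[List [List [List [List [Item num]] , [Item num]] , [Item a]] , [Item x]]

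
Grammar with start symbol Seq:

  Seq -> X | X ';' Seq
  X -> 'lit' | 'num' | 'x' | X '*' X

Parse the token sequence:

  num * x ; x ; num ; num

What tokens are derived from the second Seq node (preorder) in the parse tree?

[Seq [X [X num] * [X x]] ; [Seq [X x] ; [Seq [X num] ; [Seq [X num]]]]]

x ; num ; num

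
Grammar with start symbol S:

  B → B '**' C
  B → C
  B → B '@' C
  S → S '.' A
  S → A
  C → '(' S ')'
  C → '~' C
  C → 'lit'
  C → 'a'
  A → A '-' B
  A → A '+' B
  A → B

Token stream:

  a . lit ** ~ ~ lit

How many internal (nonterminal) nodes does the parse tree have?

12

[S [S [A [B [C a]]]] . [A [B [B [C lit]] ** [C ~ [C ~ [C lit]]]]]]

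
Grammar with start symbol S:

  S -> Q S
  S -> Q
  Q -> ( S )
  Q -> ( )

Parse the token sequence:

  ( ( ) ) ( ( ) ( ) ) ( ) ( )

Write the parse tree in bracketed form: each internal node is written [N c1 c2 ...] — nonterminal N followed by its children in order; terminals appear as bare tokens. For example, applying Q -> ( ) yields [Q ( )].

[S [Q ( [S [Q ( )]] )] [S [Q ( [S [Q ( )] [S [Q ( )]]] )] [S [Q ( )] [S [Q ( )]]]]]

S
Q S
( S ) S
( Q ) S
( ( ) ) S
( ( ) ) Q S
( ( ) ) ( S ) S
( ( ) ) ( Q S ) S
( ( ) ) ( ( ) S ) S
( ( ) ) ( ( ) Q ) S
( ( ) ) ( ( ) ( ) ) S
( ( ) ) ( ( ) ( ) ) Q S
( ( ) ) ( ( ) ( ) ) ( ) S
( ( ) ) ( ( ) ( ) ) ( ) Q
( ( ) ) ( ( ) ( ) ) ( ) ( )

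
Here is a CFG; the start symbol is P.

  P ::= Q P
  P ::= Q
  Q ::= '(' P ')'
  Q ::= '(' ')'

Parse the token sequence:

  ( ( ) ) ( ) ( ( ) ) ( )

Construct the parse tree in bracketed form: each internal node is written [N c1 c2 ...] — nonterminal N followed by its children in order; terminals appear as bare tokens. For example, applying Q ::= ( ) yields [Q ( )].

[P [Q ( [P [Q ( )]] )] [P [Q ( )] [P [Q ( [P [Q ( )]] )] [P [Q ( )]]]]]

P
Q P
( P ) P
( Q ) P
( ( ) ) P
( ( ) ) Q P
( ( ) ) ( ) P
( ( ) ) ( ) Q P
( ( ) ) ( ) ( P ) P
( ( ) ) ( ) ( Q ) P
( ( ) ) ( ) ( ( ) ) P
( ( ) ) ( ) ( ( ) ) Q
( ( ) ) ( ) ( ( ) ) ( )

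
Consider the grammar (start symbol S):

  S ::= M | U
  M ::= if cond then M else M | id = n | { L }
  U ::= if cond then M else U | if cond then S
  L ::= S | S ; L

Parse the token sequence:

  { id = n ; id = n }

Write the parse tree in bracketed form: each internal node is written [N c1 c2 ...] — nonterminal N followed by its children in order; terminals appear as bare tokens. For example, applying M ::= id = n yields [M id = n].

[S [M { [L [S [M id = n]] ; [L [S [M id = n]]]] }]]

S
M
{ L }
{ S ; L }
{ M ; L }
{ id = n ; L }
{ id = n ; S }
{ id = n ; M }
{ id = n ; id = n }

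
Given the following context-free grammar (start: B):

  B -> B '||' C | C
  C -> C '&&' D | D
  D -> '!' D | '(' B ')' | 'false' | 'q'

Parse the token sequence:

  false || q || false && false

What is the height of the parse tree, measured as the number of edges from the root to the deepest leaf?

[B [B [B [C [D false]]] || [C [D q]]] || [C [C [D false]] && [D false]]]

5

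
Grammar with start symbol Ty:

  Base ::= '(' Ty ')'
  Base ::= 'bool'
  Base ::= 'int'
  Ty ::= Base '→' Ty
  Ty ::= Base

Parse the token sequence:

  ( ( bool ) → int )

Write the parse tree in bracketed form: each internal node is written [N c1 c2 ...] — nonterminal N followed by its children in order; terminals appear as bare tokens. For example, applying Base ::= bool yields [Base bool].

Ty
Base
( Ty )
( Base → Ty )
( ( Ty ) → Ty )
( ( Base ) → Ty )
( ( bool ) → Ty )
( ( bool ) → Base )
( ( bool ) → int )

[Ty [Base ( [Ty [Base ( [Ty [Base bool]] )] → [Ty [Base int]]] )]]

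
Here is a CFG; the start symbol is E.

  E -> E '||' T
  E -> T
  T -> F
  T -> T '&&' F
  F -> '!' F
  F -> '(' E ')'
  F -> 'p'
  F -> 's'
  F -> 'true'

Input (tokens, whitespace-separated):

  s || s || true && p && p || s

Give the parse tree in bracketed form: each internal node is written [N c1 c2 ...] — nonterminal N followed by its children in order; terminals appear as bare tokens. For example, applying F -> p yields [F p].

E
E || T
E || T || T
E || T || T || T
T || T || T || T
F || T || T || T
s || T || T || T
s || F || T || T
s || s || T || T
s || s || T && F || T
s || s || T && F && F || T
s || s || F && F && F || T
s || s || true && F && F || T
s || s || true && p && F || T
s || s || true && p && p || T
s || s || true && p && p || F
s || s || true && p && p || s

[E [E [E [E [T [F s]]] || [T [F s]]] || [T [T [T [F true]] && [F p]] && [F p]]] || [T [F s]]]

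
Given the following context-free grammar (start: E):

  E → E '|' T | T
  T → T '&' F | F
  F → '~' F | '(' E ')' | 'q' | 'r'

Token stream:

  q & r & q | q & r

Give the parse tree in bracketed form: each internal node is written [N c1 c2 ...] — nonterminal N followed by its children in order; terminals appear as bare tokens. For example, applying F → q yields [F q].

E
E | T
T | T
T & F | T
T & F & F | T
F & F & F | T
q & F & F | T
q & r & F | T
q & r & q | T
q & r & q | T & F
q & r & q | F & F
q & r & q | q & F
q & r & q | q & r

[E [E [T [T [T [F q]] & [F r]] & [F q]]] | [T [T [F q]] & [F r]]]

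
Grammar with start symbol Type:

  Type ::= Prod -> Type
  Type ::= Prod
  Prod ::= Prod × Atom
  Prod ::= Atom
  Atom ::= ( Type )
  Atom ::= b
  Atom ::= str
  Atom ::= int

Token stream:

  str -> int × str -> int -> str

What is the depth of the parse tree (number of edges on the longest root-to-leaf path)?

6

[Type [Prod [Atom str]] -> [Type [Prod [Prod [Atom int]] × [Atom str]] -> [Type [Prod [Atom int]] -> [Type [Prod [Atom str]]]]]]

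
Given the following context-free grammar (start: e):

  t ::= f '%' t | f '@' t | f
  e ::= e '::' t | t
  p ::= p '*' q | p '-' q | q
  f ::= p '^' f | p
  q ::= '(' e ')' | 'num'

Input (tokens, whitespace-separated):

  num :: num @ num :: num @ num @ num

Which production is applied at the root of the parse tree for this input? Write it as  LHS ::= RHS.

e ::= e '::' t

[e [e [e [t [f [p [q num]]]]] :: [t [f [p [q num]]] @ [t [f [p [q num]]]]]] :: [t [f [p [q num]]] @ [t [f [p [q num]]] @ [t [f [p [q num]]]]]]]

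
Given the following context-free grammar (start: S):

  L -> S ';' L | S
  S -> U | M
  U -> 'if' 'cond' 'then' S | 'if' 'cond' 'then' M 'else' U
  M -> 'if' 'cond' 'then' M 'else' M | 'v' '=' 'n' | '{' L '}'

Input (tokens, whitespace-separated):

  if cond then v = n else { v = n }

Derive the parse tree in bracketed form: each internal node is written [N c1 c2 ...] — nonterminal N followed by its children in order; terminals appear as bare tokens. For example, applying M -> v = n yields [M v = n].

S
M
if cond then M else M
if cond then v = n else M
if cond then v = n else { L }
if cond then v = n else { S }
if cond then v = n else { M }
if cond then v = n else { v = n }

[S [M if cond then [M v = n] else [M { [L [S [M v = n]]] }]]]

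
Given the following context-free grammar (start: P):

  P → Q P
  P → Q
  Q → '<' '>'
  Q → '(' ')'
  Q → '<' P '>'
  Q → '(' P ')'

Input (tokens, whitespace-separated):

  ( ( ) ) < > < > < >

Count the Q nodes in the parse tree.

[P [Q ( [P [Q ( )]] )] [P [Q < >] [P [Q < >] [P [Q < >]]]]]

5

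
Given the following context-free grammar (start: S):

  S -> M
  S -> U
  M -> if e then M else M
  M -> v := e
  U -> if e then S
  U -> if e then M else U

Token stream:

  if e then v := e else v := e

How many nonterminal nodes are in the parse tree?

4

[S [M if e then [M v := e] else [M v := e]]]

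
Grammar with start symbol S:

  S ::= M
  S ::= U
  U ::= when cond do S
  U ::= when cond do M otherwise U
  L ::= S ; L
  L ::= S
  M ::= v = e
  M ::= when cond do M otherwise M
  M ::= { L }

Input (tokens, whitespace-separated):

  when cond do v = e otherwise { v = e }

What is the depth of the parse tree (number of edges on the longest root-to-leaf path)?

6

[S [M when cond do [M v = e] otherwise [M { [L [S [M v = e]]] }]]]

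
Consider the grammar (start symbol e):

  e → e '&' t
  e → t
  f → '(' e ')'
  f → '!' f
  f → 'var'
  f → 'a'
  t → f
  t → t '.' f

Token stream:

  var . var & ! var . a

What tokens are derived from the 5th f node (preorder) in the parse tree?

a

[e [e [t [t [f var]] . [f var]]] & [t [t [f ! [f var]]] . [f a]]]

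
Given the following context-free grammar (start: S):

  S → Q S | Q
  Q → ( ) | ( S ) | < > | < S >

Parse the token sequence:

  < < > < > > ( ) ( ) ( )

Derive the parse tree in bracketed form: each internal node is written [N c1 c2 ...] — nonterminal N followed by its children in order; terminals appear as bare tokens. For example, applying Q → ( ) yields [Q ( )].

[S [Q < [S [Q < >] [S [Q < >]]] >] [S [Q ( )] [S [Q ( )] [S [Q ( )]]]]]

S
Q S
< S > S
< Q S > S
< < > S > S
< < > Q > S
< < > < > > S
< < > < > > Q S
< < > < > > ( ) S
< < > < > > ( ) Q S
< < > < > > ( ) ( ) S
< < > < > > ( ) ( ) Q
< < > < > > ( ) ( ) ( )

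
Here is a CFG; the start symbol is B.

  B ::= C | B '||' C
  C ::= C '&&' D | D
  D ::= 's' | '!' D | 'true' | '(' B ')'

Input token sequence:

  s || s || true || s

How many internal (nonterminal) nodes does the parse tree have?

[B [B [B [B [C [D s]]] || [C [D s]]] || [C [D true]]] || [C [D s]]]

12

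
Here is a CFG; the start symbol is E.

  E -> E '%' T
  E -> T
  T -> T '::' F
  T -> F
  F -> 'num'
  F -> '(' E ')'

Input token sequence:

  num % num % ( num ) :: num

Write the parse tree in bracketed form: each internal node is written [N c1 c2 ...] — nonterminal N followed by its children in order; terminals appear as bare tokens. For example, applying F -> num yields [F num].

E
E % T
E % T % T
T % T % T
F % T % T
num % T % T
num % F % T
num % num % T
num % num % T :: F
num % num % F :: F
num % num % ( E ) :: F
num % num % ( T ) :: F
num % num % ( F ) :: F
num % num % ( num ) :: F
num % num % ( num ) :: num

[E [E [E [T [F num]]] % [T [F num]]] % [T [T [F ( [E [T [F num]]] )]] :: [F num]]]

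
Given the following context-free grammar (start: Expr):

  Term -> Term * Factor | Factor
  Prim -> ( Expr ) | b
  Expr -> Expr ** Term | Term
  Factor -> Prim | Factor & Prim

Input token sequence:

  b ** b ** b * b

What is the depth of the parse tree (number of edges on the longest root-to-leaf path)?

[Expr [Expr [Expr [Term [Factor [Prim b]]]] ** [Term [Factor [Prim b]]]] ** [Term [Term [Factor [Prim b]]] * [Factor [Prim b]]]]

6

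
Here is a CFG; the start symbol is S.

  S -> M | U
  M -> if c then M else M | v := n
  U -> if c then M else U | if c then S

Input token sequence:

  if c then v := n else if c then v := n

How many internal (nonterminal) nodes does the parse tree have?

[S [U if c then [M v := n] else [U if c then [S [M v := n]]]]]

6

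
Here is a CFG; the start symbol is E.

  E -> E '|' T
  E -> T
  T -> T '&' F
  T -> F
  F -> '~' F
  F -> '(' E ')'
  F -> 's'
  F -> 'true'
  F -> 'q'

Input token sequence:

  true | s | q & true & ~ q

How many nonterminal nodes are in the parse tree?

[E [E [E [T [F true]]] | [T [F s]]] | [T [T [T [F q]] & [F true]] & [F ~ [F q]]]]

14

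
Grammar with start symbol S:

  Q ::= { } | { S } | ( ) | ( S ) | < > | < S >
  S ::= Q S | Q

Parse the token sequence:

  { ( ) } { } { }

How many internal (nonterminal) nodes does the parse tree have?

[S [Q { [S [Q ( )]] }] [S [Q { }] [S [Q { }]]]]

8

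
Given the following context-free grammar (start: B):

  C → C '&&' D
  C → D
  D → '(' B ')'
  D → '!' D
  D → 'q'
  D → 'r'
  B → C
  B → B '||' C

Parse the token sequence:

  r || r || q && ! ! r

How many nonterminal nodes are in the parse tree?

13

[B [B [B [C [D r]]] || [C [D r]]] || [C [C [D q]] && [D ! [D ! [D r]]]]]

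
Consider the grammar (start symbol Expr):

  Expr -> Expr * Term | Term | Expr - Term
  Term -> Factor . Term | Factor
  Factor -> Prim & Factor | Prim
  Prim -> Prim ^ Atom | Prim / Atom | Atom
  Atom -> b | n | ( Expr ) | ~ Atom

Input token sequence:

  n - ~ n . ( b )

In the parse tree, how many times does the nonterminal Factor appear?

[Expr [Expr [Term [Factor [Prim [Atom n]]]]] - [Term [Factor [Prim [Atom ~ [Atom n]]]] . [Term [Factor [Prim [Atom ( [Expr [Term [Factor [Prim [Atom b]]]]] )]]]]]]

4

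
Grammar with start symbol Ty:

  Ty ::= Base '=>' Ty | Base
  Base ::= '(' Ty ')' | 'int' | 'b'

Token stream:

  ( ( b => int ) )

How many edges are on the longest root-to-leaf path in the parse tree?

7

[Ty [Base ( [Ty [Base ( [Ty [Base b] => [Ty [Base int]]] )]] )]]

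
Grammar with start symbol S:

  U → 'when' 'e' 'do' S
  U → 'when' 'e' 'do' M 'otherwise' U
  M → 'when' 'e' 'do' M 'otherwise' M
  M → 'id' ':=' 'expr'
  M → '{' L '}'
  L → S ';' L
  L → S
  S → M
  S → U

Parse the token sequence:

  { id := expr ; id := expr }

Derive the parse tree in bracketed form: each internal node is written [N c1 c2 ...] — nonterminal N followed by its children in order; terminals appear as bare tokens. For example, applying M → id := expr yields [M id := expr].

S
M
{ L }
{ S ; L }
{ M ; L }
{ id := expr ; L }
{ id := expr ; S }
{ id := expr ; M }
{ id := expr ; id := expr }

[S [M { [L [S [M id := expr]] ; [L [S [M id := expr]]]] }]]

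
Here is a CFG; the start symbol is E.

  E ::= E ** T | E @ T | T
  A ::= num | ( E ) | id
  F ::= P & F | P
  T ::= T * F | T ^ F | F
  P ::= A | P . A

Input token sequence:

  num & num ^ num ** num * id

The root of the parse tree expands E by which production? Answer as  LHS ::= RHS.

[E [E [T [T [F [P [A num]] & [F [P [A num]]]]] ^ [F [P [A num]]]]] ** [T [T [F [P [A num]]]] * [F [P [A id]]]]]

E ::= E ** T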